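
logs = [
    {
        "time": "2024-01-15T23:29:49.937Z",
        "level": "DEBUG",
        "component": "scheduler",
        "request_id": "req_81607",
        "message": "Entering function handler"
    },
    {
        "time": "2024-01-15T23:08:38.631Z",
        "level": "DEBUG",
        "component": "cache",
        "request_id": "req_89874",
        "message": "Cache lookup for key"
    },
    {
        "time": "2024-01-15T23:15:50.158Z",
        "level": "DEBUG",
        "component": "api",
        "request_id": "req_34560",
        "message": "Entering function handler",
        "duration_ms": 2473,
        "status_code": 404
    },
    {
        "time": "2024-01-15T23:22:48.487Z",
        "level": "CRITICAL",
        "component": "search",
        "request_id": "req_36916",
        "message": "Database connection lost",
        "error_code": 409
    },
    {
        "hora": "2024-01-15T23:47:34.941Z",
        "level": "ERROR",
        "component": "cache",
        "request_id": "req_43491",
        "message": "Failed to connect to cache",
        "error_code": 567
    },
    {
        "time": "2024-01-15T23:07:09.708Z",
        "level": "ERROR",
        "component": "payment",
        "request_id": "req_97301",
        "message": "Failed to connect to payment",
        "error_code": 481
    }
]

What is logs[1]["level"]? "DEBUG"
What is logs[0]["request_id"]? "req_81607"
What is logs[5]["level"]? "ERROR"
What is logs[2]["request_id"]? "req_34560"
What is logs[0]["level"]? "DEBUG"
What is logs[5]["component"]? "payment"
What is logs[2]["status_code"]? 404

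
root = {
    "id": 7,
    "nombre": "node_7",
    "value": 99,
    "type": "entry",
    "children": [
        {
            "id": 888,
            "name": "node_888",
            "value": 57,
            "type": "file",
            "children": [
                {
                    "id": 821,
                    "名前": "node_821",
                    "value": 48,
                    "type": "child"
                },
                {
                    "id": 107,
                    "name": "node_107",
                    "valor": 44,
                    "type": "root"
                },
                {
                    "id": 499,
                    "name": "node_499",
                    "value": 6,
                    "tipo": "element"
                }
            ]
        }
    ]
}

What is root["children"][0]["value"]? 57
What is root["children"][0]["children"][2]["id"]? 499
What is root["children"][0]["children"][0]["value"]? 48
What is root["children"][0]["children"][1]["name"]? "node_107"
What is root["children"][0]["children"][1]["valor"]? 44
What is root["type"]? "entry"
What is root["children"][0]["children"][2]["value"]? 6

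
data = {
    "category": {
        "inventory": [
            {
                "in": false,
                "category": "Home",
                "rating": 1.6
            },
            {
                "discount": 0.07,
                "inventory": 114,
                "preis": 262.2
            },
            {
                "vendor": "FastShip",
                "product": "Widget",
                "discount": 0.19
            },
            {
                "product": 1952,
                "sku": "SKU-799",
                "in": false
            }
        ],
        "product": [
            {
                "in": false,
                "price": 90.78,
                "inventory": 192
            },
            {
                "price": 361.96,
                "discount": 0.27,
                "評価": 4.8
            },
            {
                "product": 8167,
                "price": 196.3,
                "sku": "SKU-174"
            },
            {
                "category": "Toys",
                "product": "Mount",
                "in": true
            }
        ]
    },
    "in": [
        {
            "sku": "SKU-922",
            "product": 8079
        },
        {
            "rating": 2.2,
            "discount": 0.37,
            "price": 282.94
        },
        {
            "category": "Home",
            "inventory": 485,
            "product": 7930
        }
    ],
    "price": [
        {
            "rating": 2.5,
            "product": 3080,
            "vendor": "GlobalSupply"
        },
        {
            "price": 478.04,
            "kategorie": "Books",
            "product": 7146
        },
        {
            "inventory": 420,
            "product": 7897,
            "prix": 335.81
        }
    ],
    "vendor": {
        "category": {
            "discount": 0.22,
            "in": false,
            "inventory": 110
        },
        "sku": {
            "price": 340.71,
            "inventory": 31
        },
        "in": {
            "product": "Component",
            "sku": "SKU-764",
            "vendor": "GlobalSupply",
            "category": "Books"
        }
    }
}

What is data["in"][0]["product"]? 8079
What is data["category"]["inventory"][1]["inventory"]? 114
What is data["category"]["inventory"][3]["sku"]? "SKU-799"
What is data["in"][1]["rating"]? 2.2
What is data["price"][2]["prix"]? 335.81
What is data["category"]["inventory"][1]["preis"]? 262.2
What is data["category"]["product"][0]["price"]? 90.78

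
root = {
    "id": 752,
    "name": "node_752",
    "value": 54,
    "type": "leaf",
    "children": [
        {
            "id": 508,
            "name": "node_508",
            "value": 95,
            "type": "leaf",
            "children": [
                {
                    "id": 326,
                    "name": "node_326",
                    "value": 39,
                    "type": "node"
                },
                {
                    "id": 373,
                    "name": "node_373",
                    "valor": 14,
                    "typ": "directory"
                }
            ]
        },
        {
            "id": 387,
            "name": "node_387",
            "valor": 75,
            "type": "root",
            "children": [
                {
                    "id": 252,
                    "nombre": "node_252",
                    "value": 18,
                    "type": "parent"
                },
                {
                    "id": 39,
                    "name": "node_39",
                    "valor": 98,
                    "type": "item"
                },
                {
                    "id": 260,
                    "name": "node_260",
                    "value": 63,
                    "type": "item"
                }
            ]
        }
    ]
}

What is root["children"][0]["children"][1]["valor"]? 14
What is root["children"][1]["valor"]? 75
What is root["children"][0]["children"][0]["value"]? 39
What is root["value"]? 54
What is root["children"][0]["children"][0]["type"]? "node"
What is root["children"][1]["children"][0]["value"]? 18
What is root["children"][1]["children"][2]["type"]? "item"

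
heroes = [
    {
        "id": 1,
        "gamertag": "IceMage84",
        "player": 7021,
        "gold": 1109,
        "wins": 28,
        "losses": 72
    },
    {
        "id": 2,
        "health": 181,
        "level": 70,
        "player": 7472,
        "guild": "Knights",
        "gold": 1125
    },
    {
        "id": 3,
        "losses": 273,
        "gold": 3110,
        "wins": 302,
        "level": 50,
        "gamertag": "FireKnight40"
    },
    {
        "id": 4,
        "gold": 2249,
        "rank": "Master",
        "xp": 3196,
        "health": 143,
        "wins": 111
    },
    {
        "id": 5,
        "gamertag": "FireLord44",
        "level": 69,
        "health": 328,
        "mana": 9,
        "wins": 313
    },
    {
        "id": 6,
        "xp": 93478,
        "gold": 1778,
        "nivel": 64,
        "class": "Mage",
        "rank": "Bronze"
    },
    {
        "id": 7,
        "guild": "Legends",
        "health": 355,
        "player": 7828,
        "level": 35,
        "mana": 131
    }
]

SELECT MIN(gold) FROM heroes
1109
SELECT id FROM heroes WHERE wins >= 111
[3, 4, 5]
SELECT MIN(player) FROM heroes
7021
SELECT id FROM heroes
[1, 2, 3, 4, 5, 6, 7]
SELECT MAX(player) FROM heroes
7828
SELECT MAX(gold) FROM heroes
3110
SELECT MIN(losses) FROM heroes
72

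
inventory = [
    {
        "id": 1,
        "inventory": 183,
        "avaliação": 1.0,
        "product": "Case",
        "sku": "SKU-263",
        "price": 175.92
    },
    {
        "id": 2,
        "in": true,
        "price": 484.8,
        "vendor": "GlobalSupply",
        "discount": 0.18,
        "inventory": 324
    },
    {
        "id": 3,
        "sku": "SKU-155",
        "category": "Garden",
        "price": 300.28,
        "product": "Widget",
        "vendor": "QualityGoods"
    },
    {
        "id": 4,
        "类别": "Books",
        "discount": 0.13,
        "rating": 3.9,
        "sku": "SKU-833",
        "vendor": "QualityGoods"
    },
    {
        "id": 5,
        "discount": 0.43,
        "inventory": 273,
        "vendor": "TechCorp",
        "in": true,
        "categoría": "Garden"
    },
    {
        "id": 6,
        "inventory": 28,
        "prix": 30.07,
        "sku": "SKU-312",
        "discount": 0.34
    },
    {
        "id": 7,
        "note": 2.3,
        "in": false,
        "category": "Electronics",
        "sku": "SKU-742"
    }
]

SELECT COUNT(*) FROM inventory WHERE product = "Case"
1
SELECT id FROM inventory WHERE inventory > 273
[2]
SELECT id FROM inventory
[1, 2, 3, 4, 5, 6, 7]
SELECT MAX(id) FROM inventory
7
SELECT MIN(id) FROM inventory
1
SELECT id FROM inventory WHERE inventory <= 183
[1, 6]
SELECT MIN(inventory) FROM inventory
28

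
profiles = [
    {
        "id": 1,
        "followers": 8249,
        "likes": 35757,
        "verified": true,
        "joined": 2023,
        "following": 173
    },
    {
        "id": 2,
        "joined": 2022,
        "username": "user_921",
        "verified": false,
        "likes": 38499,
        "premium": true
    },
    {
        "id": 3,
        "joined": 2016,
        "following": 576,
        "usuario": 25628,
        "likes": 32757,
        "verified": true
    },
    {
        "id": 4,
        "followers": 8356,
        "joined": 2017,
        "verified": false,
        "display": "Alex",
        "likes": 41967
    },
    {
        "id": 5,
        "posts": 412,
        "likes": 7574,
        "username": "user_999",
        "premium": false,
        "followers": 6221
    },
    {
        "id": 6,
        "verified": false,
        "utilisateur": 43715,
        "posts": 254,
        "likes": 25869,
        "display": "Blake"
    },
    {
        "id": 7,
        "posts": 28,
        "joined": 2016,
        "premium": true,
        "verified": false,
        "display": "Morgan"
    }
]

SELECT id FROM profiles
[1, 2, 3, 4, 5, 6, 7]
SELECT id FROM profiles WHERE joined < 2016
[]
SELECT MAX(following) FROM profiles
576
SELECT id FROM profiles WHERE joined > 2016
[1, 2, 4]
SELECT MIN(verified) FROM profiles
False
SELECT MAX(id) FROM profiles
7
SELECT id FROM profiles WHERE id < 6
[1, 2, 3, 4, 5]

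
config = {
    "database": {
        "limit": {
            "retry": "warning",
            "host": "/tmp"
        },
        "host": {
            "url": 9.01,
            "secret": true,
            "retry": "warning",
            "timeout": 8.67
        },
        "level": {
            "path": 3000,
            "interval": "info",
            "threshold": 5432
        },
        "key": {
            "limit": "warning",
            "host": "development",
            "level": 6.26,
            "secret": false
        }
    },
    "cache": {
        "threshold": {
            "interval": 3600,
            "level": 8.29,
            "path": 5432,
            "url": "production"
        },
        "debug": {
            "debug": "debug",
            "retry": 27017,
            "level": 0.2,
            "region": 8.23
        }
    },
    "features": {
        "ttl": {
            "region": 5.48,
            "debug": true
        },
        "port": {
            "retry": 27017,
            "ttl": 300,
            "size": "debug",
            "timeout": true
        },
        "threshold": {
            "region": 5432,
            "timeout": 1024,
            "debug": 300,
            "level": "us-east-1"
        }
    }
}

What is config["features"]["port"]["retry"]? 27017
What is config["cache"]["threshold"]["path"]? 5432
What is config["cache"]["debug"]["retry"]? 27017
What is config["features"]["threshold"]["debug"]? 300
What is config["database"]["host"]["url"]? 9.01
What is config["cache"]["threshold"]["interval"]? 3600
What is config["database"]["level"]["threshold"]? 5432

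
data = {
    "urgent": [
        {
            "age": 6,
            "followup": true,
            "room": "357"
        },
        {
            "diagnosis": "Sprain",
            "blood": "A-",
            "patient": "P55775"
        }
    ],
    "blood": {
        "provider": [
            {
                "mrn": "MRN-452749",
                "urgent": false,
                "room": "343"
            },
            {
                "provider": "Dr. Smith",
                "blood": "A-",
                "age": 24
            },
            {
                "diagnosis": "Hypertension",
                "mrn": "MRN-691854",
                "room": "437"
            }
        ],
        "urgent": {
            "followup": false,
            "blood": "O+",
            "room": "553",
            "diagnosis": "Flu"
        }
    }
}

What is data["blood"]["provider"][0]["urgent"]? False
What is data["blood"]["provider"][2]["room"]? "437"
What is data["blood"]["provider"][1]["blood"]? "A-"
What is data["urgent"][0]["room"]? "357"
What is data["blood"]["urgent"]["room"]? "553"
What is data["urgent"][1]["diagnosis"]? "Sprain"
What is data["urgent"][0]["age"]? 6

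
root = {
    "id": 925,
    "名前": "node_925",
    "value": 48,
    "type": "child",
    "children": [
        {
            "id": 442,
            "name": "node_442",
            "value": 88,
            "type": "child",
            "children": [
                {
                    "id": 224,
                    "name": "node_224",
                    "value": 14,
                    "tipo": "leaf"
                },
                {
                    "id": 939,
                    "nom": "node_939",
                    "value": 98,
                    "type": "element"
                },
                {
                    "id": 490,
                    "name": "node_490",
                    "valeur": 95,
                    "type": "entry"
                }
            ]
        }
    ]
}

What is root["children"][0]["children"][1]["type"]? "element"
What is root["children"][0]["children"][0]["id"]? 224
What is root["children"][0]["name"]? "node_442"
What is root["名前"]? "node_925"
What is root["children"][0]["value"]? 88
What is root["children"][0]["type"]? "child"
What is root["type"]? "child"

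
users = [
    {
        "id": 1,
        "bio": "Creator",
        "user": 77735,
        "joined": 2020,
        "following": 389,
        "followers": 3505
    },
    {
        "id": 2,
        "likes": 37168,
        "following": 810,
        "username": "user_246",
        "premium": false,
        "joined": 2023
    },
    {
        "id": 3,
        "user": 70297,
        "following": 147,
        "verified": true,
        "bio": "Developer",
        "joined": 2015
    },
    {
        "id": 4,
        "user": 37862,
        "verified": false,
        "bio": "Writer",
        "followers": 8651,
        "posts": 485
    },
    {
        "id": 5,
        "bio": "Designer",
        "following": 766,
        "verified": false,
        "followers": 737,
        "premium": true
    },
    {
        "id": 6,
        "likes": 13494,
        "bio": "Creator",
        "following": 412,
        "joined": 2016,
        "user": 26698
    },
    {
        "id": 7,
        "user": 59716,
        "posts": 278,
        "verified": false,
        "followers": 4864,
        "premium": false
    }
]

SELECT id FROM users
[1, 2, 3, 4, 5, 6, 7]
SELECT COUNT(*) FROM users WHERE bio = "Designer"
1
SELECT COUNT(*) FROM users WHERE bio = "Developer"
1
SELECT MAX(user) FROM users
77735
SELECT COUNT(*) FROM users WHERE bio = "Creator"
2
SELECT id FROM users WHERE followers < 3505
[5]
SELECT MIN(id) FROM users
1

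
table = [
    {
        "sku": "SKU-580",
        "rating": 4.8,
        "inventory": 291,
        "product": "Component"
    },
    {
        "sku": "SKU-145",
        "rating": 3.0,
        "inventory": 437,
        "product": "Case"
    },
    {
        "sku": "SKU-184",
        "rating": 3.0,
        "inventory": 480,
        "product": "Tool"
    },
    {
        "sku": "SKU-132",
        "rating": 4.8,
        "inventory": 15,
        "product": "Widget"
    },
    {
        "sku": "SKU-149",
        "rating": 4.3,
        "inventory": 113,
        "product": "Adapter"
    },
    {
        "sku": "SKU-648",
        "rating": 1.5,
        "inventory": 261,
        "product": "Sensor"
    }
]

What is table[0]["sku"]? "SKU-580"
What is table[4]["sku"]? "SKU-149"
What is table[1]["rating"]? 3.0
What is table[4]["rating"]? 4.3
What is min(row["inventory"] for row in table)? 15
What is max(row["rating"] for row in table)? 4.8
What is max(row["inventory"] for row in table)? 480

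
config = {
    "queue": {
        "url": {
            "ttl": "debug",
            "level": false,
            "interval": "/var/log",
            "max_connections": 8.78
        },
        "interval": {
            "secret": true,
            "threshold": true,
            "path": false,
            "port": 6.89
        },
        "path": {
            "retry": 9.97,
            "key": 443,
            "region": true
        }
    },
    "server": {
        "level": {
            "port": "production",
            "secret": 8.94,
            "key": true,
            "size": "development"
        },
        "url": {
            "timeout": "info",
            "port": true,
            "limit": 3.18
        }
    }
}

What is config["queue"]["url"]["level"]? False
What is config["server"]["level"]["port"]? "production"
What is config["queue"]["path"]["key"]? 443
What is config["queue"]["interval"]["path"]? False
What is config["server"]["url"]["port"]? True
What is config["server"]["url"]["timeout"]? "info"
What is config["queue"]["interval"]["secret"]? True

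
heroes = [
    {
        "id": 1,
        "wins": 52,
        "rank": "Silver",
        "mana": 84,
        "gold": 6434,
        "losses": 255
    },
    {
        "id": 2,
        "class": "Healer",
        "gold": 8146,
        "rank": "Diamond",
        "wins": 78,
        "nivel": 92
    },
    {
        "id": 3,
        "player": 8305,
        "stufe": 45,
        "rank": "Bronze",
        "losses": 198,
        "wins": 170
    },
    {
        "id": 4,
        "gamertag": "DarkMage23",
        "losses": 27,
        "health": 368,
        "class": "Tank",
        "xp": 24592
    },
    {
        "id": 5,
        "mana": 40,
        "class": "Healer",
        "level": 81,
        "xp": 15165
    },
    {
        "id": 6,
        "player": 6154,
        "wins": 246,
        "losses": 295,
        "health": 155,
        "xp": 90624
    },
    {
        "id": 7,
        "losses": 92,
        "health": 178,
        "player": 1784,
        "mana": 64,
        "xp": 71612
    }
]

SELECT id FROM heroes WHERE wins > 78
[3, 6]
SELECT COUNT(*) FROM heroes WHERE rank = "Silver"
1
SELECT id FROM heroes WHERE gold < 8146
[1]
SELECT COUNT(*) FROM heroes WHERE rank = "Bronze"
1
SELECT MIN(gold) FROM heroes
6434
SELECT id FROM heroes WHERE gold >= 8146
[2]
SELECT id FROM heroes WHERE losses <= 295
[1, 3, 4, 6, 7]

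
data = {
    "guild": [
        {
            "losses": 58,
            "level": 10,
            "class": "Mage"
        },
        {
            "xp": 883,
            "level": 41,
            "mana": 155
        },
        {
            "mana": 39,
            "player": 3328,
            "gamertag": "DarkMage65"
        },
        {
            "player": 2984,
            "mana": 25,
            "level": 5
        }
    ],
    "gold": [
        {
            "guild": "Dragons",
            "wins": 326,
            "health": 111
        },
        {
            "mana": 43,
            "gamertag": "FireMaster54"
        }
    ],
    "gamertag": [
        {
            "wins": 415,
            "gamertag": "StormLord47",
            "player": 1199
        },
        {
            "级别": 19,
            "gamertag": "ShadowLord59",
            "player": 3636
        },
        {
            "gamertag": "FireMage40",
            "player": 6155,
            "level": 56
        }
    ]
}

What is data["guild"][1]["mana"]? 155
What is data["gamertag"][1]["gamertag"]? "ShadowLord59"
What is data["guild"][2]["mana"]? 39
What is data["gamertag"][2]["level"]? 56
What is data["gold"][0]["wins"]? 326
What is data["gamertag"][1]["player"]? 3636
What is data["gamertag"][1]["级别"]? 19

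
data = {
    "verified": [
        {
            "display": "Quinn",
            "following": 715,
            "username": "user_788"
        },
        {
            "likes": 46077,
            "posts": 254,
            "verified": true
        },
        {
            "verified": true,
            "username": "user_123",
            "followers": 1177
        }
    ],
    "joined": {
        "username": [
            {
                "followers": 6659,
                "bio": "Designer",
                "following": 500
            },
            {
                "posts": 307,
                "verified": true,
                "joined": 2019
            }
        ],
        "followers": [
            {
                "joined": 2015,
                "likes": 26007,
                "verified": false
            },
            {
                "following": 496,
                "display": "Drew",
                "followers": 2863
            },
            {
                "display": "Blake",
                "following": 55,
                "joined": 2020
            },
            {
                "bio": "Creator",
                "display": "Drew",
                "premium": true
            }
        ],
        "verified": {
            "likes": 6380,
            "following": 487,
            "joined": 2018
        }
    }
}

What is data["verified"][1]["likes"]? 46077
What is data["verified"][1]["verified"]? True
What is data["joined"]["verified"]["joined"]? 2018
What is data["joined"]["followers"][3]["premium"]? True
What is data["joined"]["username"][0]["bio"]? "Designer"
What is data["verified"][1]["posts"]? 254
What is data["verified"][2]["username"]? "user_123"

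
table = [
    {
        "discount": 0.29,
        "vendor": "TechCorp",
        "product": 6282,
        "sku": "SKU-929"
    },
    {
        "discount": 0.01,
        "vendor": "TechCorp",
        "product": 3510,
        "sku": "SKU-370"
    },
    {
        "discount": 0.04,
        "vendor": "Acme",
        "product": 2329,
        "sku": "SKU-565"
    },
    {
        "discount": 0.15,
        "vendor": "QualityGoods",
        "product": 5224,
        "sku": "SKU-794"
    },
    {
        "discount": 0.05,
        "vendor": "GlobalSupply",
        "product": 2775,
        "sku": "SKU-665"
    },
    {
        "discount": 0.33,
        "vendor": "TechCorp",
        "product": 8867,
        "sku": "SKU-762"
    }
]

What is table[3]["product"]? 5224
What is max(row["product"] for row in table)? 8867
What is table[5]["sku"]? "SKU-762"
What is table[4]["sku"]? "SKU-665"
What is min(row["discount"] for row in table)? 0.01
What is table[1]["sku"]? "SKU-370"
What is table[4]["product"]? 2775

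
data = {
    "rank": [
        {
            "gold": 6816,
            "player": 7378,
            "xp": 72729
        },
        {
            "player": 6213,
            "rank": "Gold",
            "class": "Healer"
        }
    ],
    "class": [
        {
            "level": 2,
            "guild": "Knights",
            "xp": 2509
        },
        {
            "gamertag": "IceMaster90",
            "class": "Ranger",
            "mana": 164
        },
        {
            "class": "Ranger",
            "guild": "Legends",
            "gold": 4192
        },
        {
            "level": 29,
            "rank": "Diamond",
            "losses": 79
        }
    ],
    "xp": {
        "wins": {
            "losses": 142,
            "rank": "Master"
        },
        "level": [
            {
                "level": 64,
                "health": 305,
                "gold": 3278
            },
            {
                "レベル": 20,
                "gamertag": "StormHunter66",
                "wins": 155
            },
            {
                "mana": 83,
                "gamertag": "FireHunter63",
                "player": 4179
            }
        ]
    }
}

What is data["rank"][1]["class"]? "Healer"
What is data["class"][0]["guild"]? "Knights"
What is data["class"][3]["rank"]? "Diamond"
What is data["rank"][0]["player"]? 7378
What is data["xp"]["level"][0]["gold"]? 3278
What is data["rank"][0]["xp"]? 72729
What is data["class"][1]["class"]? "Ranger"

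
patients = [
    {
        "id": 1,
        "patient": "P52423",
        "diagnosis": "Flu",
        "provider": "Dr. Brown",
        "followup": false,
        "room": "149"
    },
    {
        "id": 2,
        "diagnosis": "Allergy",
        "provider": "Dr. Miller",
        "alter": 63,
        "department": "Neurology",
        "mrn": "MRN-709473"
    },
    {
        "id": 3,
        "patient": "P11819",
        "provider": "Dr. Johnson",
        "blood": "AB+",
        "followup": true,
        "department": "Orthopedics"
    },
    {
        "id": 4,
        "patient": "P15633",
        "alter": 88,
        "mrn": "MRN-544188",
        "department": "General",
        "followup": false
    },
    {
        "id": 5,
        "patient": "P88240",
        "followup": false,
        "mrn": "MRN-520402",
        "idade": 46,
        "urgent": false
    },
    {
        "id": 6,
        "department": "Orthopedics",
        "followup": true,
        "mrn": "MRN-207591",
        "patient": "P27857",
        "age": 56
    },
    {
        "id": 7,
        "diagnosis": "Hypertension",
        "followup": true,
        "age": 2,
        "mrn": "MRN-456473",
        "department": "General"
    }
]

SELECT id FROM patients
[1, 2, 3, 4, 5, 6, 7]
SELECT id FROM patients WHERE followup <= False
[1, 4, 5]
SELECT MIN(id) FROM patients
1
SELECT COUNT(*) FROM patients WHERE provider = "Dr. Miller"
1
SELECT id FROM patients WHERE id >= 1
[1, 2, 3, 4, 5, 6, 7]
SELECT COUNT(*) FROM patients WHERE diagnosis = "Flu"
1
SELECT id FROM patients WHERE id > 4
[5, 6, 7]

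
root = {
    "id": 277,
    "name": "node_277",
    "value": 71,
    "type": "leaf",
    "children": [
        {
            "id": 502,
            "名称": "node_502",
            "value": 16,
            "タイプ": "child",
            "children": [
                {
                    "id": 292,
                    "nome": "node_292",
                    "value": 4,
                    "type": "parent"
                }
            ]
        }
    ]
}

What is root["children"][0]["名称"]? "node_502"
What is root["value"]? 71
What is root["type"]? "leaf"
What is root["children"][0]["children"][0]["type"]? "parent"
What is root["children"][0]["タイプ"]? "child"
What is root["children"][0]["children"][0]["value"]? 4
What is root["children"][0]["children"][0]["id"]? 292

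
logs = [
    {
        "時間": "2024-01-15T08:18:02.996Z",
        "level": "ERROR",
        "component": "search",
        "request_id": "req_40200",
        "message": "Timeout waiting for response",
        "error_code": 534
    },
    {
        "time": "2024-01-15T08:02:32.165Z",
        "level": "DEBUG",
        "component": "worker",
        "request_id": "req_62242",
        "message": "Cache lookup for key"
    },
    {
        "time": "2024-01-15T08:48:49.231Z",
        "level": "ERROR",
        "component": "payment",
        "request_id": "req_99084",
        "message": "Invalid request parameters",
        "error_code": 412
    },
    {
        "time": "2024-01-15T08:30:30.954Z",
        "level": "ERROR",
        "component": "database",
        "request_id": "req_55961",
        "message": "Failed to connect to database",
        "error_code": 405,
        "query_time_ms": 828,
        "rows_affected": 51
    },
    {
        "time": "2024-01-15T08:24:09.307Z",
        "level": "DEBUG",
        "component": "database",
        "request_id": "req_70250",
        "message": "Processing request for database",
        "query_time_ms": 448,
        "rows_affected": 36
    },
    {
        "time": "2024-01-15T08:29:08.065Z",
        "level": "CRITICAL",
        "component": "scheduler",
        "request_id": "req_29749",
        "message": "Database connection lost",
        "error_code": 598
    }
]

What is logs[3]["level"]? "ERROR"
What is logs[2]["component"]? "payment"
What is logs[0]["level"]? "ERROR"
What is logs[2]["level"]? "ERROR"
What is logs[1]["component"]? "worker"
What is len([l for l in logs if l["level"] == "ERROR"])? 3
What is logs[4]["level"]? "DEBUG"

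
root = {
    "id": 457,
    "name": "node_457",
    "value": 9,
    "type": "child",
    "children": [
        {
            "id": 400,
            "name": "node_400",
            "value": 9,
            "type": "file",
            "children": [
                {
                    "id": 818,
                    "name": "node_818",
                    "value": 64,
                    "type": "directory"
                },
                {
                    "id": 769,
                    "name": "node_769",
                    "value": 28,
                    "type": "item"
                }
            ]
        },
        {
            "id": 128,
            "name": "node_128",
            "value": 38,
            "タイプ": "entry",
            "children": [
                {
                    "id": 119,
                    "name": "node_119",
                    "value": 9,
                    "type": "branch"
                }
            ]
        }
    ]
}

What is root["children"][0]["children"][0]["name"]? "node_818"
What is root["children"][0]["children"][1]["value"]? 28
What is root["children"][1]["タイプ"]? "entry"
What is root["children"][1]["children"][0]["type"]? "branch"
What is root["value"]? 9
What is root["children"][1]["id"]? 128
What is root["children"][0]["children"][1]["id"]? 769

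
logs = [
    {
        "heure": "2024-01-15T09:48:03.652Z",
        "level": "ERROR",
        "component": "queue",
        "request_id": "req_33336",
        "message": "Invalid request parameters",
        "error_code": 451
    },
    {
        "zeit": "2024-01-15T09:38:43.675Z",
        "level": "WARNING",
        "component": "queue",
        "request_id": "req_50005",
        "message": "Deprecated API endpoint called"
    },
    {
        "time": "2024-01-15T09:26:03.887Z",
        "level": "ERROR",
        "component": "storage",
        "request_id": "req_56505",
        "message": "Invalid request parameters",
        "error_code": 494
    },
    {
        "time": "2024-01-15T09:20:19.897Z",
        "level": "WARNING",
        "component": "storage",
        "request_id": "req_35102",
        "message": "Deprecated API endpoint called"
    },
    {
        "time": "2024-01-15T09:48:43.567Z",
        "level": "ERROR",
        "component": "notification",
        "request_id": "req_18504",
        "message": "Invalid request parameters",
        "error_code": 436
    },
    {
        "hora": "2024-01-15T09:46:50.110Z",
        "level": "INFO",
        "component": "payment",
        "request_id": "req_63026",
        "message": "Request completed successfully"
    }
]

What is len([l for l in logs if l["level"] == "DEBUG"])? 0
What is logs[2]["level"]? "ERROR"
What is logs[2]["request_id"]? "req_56505"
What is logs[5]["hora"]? "2024-01-15T09:46:50.110Z"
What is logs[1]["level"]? "WARNING"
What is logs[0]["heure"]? "2024-01-15T09:48:03.652Z"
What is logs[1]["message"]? "Deprecated API endpoint called"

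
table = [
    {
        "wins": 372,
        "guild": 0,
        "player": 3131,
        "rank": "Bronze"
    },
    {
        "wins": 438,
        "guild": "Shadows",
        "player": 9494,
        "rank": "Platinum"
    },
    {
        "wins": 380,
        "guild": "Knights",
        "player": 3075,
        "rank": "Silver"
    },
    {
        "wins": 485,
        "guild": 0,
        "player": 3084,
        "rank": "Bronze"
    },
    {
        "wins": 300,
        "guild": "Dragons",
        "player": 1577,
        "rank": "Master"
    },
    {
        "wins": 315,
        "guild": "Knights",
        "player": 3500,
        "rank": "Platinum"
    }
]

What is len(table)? 6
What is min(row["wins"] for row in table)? 300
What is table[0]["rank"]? "Bronze"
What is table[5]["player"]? 3500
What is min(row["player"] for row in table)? 1577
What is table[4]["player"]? 1577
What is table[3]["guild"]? 0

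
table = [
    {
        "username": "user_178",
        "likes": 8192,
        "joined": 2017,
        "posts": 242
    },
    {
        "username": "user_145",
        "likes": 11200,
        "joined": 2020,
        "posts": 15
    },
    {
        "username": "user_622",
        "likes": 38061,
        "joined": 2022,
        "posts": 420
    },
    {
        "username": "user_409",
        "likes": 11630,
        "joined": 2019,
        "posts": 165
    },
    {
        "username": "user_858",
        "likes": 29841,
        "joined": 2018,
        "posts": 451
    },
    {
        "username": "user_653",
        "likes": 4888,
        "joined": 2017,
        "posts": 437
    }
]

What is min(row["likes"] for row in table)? 4888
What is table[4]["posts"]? 451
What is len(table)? 6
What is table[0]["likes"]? 8192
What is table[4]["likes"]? 29841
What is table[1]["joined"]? 2020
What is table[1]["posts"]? 15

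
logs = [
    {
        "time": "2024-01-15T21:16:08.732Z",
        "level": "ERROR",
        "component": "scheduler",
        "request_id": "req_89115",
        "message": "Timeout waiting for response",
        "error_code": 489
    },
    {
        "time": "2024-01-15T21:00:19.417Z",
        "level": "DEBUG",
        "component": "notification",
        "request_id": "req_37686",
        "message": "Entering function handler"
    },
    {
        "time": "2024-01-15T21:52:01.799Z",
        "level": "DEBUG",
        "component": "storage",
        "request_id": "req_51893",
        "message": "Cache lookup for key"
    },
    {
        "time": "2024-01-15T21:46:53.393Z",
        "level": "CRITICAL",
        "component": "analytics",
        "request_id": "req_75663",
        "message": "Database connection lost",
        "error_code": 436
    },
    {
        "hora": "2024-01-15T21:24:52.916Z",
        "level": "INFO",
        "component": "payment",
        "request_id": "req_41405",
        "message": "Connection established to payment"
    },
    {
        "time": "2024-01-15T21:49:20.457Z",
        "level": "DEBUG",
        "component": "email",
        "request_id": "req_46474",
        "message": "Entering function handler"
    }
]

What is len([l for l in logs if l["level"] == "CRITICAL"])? 1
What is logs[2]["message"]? "Cache lookup for key"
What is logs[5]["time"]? "2024-01-15T21:49:20.457Z"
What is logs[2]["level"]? "DEBUG"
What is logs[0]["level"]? "ERROR"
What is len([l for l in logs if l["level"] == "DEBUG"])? 3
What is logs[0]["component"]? "scheduler"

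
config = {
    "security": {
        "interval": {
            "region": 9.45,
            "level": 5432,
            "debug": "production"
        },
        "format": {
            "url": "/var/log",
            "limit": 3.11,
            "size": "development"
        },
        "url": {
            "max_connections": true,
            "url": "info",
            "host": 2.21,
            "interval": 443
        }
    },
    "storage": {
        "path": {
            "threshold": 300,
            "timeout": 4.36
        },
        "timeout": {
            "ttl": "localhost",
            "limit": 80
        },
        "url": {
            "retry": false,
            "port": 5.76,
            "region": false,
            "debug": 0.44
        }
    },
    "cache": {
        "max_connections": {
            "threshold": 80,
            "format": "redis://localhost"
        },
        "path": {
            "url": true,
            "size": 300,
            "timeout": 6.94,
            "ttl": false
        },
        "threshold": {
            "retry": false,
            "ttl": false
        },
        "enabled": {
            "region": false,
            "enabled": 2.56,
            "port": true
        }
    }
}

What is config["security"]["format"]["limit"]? 3.11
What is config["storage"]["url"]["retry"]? False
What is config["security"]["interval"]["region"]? 9.45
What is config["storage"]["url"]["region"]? False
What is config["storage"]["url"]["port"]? 5.76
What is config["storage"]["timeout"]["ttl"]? "localhost"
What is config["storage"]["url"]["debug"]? 0.44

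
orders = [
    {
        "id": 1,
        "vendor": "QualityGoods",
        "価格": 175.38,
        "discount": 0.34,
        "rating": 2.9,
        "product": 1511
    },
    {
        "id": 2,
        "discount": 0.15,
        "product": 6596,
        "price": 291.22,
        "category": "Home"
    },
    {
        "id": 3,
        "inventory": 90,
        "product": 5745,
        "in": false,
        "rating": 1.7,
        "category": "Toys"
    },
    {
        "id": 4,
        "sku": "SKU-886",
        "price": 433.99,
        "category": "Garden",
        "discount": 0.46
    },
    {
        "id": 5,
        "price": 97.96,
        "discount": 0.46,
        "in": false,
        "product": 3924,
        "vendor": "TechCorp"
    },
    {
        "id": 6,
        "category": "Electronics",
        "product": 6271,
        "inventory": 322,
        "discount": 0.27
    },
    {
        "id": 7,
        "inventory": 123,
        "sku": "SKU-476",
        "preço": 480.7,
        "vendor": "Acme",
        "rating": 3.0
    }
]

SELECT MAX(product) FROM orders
6596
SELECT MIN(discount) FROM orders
0.15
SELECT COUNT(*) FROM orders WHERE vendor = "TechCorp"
1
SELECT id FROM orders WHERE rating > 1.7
[1, 7]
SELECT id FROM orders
[1, 2, 3, 4, 5, 6, 7]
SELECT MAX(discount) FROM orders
0.46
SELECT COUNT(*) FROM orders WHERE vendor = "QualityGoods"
1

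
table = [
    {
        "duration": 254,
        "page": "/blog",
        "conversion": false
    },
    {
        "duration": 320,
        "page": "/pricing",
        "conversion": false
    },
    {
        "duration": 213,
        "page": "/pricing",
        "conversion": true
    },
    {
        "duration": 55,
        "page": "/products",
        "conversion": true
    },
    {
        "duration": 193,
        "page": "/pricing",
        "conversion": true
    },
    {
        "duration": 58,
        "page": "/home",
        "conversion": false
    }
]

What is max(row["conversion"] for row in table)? True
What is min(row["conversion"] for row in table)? False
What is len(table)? 6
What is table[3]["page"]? "/products"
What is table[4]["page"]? "/pricing"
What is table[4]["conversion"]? True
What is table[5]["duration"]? 58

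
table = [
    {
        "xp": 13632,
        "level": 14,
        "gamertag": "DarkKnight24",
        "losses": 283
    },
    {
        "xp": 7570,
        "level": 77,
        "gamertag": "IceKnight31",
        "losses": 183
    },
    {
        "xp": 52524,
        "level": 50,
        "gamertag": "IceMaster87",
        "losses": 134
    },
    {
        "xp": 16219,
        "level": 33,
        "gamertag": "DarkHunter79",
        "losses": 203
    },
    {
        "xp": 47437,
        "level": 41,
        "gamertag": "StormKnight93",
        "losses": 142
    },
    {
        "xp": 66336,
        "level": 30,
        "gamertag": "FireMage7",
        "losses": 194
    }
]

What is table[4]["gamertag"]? "StormKnight93"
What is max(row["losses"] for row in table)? 283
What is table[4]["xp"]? 47437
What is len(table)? 6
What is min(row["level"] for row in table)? 14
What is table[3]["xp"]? 16219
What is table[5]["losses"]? 194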